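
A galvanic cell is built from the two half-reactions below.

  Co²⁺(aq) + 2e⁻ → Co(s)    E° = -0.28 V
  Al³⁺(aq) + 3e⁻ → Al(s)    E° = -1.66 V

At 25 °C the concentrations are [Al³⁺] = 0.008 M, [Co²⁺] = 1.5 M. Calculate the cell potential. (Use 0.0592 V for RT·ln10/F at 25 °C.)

The Co²⁺/Co couple has the higher reduction potential and acts as the cathode, so E°_cell = -0.28 − (-1.66) = 1.38 V.
Balancing electrons gives n = 6; the reaction quotient is Q = [Al³⁺]^2/[Co²⁺]^3 = 1.9 × 10^-5.
At 25 °C, E = E° − (0.0592/n) log Q = 1.38 − (0.0592/6)(-4.722) = 1.380 + 0.047 = 1.427 V.

1.43 V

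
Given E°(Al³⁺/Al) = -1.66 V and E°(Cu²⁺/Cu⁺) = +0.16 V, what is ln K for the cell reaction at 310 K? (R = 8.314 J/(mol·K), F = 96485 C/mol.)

E°_cell = +0.16 − (-1.66) = 1.82 V, with n = 3 electrons transferred.
At equilibrium E = 0, so the Nernst equation gives ln K = nFE°/RT = (3)(96485)(1.82)/((8.314)(310)) = 204.40.

ln K = 204.4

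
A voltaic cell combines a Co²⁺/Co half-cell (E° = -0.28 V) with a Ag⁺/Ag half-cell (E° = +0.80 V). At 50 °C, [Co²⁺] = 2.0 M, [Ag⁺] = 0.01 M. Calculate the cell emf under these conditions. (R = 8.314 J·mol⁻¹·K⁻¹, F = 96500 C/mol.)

The Ag⁺/Ag couple has the higher reduction potential and acts as the cathode, so E°_cell = +0.80 − (-0.28) = 1.08 V.
Balancing electrons gives n = 2; the reaction quotient is Q = [Co²⁺]/[Ag⁺]^2 = 2 × 10^4.
E = E° − (RT/nF) ln Q = 1.08 − (8.314×323)/(2×96500) × (9.903) = 1.080 − 0.138 = 0.942 V.

0.942 V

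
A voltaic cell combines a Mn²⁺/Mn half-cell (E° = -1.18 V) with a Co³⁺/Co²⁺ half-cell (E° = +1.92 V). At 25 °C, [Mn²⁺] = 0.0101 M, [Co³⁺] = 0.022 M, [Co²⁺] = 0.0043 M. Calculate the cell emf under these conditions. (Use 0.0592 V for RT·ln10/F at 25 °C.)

The Co³⁺/Co²⁺ couple has the higher reduction potential and acts as the cathode, so E°_cell = +1.92 − (-1.18) = 3.10 V.
Balancing electrons gives n = 2; the reaction quotient is Q = [Mn²⁺]·[Co²⁺]^2/[Co³⁺]^2 = 3.86 × 10^-4.
At 25 °C, E = E° − (0.0592/n) log Q = 3.10 − (0.0592/2)(-3.414) = 3.100 + 0.101 = 3.201 V.

3.20 V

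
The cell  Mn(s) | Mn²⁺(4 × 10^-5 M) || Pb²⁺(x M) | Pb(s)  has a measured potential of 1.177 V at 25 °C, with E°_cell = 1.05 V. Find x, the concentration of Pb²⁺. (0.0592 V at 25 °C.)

0.78 M

From the Nernst equation, log Q = n(E° − E)/0.0592 = 2(1.05 − 1.177)/0.0592 = -4.291, so Q = 5.12 × 10^-5.
With Q = [Mn²⁺]/[Pb²⁺] and the known concentrations, [Pb²⁺] in the denominator gives [Pb²⁺] = 0.78 M.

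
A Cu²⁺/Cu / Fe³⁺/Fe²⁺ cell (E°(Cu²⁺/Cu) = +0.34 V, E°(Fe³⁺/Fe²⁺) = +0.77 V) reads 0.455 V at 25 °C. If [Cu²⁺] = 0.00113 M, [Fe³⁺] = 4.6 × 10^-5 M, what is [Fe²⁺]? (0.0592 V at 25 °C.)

5.2 × 10^-4 M

From the Nernst equation, log Q = n(E° − E)/0.0592 = 2(0.43 − 0.455)/0.0592 = -0.845, so Q = 0.143.
With Q = [Cu²⁺]·[Fe²⁺]^2/[Fe³⁺]^2 and the known concentrations, [Fe²⁺]^2 in the numerator gives [Fe²⁺] = 5.2 × 10^-4 M.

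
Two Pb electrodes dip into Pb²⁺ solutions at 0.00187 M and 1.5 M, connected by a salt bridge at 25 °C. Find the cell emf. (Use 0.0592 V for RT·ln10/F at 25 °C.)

0.086 V

Both half-cells are Pb²⁺/Pb, so E°_cell = 0. The concentrated side is the cathode; the cell reaction moves Pb²⁺ from high to low concentration with n = 2.
Q = [Pb²⁺]_dilute/[Pb²⁺]_conc = 0.00187/1.5 = 0.00125.
E = 0 − (0.0592/2) log Q = −(0.0592/2)(-2.904) = 0.0860 V.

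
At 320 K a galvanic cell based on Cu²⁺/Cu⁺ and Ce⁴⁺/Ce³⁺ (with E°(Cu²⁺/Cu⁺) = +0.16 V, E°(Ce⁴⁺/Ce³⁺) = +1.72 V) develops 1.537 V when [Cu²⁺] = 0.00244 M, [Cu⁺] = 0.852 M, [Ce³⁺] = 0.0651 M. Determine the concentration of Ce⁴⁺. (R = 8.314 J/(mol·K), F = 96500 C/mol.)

8.1 × 10^-5 M

From the Nernst equation, ln Q = nF(E° − E)/RT = 1×96500×(1.56 − 1.537)/(8.314×320) = 0.834, so Q = 2.30.
With Q = [Cu²⁺]·[Ce³⁺]/([Cu⁺]·[Ce⁴⁺]) and the known concentrations, [Ce⁴⁺] in the denominator gives [Ce⁴⁺] = 8.1 × 10^-5 M.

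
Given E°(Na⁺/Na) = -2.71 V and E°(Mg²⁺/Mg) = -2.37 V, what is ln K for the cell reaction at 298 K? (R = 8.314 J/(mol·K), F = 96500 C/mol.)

ln K = 26.5

E°_cell = -2.37 − (-2.71) = 0.34 V, with n = 2 electrons transferred.
At equilibrium E = 0, so the Nernst equation gives ln K = nFE°/RT = (2)(96500)(0.34)/((8.314)(298)) = 26.49.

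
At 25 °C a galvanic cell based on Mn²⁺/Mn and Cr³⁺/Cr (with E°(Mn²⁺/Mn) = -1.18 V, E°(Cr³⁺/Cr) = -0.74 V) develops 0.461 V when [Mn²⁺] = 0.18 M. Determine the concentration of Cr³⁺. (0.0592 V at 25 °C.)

0.89 M

From the Nernst equation, log Q = n(E° − E)/0.0592 = 6(0.44 − 0.461)/0.0592 = -2.128, so Q = 0.00744.
With Q = [Mn²⁺]^3/[Cr³⁺]^2 and the known concentrations, [Cr³⁺]^2 in the denominator gives [Cr³⁺] = 0.89 M.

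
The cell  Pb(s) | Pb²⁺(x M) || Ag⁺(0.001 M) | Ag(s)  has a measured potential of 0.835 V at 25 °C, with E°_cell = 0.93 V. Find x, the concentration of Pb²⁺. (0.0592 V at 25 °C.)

0.0016 M

From the Nernst equation, log Q = n(E° − E)/0.0592 = 2(0.93 − 0.835)/0.0592 = 3.209, so Q = 1620.
With Q = [Pb²⁺]/[Ag⁺]^2 and the known concentrations, [Pb²⁺] in the numerator gives [Pb²⁺] = 0.0016 M.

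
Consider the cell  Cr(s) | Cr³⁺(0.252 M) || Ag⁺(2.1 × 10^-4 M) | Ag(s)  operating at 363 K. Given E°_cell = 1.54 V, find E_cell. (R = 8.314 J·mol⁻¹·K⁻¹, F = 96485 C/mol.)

Balancing electrons gives n = 3; the reaction quotient is Q = [Cr³⁺]/[Ag⁺]^3 = 2.72 × 10^10.
E = E° − (RT/nF) ln Q = 1.54 − (8.314×363)/(3×96485) × (24.027) = 1.540 − 0.251 = 1.289 V.

1.29 V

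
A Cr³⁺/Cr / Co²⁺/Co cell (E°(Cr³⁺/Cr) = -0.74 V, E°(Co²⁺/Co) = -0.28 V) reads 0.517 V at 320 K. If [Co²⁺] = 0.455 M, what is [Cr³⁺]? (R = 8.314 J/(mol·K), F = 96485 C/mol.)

6.2 × 10^-4 M

From the Nernst equation, ln Q = nF(E° − E)/RT = 6×96485×(0.46 − 0.517)/(8.314×320) = -12.403, so Q = 4.11 × 10^-6.
With Q = [Cr³⁺]^2/[Co²⁺]^3 and the known concentrations, [Cr³⁺]^2 in the numerator gives [Cr³⁺] = 6.2 × 10^-4 M.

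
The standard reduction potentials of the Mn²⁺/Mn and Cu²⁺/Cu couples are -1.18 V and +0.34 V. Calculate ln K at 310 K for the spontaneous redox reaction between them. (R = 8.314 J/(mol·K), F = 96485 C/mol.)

ln K = 113.8

E°_cell = +0.34 − (-1.18) = 1.52 V, with n = 2 electrons transferred.
At equilibrium E = 0, so the Nernst equation gives ln K = nFE°/RT = (2)(96485)(1.52)/((8.314)(310)) = 113.81.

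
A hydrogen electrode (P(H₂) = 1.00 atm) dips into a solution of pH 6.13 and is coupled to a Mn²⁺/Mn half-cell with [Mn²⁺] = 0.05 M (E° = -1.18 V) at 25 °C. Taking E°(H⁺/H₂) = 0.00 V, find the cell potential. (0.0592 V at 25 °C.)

0.86 V

The hydrogen couple is the cathode, so E°_cell = 1.18 V; n = 2.
[H⁺] = 10^(−6.13) = 7.4 × 10^-7 M, and Q = [Mn²⁺]·P(H₂) / [H⁺]^2 = 9.1 × 10^10.
E = E° − (0.0592/2) log Q = 1.18 − (0.0592/2)(10.959) = 0.856 V.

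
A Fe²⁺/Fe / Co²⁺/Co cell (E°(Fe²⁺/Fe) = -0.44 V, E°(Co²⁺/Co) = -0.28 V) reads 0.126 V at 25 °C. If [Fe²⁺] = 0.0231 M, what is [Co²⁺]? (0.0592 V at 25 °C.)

0.0016 M

From the Nernst equation, log Q = n(E° − E)/0.0592 = 2(0.16 − 0.126)/0.0592 = 1.149, so Q = 14.1.
With Q = [Fe²⁺]/[Co²⁺] and the known concentrations, [Co²⁺] in the denominator gives [Co²⁺] = 0.0016 M.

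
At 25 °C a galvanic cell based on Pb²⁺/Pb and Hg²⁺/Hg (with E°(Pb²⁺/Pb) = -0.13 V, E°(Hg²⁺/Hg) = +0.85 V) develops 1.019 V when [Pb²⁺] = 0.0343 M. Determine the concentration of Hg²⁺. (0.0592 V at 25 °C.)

From the Nernst equation, log Q = n(E° − E)/0.0592 = 2(0.98 − 1.019)/0.0592 = -1.318, so Q = 0.0481.
With Q = [Pb²⁺]/[Hg²⁺] and the known concentrations, [Hg²⁺] in the denominator gives [Hg²⁺] = 0.71 M.

0.71 M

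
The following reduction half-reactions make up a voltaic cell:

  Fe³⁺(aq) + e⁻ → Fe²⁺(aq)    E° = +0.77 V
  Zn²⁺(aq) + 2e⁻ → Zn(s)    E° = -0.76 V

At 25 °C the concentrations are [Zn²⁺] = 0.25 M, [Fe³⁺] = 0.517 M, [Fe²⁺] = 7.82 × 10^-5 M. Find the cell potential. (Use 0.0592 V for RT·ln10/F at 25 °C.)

1.77 V

The Fe³⁺/Fe²⁺ couple has the higher reduction potential and acts as the cathode, so E°_cell = +0.77 − (-0.76) = 1.53 V.
Balancing electrons gives n = 2; the reaction quotient is Q = [Zn²⁺]·[Fe²⁺]^2/[Fe³⁺]^2 = 5.72 × 10^-9.
At 25 °C, E = E° − (0.0592/n) log Q = 1.53 − (0.0592/2)(-8.243) = 1.530 + 0.244 = 1.774 V.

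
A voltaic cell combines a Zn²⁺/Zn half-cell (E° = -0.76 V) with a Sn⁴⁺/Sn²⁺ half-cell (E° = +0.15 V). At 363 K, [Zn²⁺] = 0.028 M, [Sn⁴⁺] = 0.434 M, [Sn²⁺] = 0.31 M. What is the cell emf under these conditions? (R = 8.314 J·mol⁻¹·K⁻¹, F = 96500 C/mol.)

0.971 V

The Sn⁴⁺/Sn²⁺ couple has the higher reduction potential and acts as the cathode, so E°_cell = +0.15 − (-0.76) = 0.91 V.
Balancing electrons gives n = 2; the reaction quotient is Q = [Zn²⁺]·[Sn²⁺]/[Sn⁴⁺] = 0.0200.
E = E° − (RT/nF) ln Q = 0.91 − (8.314×363)/(2×96500) × (-3.912) = 0.910 + 0.061 = 0.971 V.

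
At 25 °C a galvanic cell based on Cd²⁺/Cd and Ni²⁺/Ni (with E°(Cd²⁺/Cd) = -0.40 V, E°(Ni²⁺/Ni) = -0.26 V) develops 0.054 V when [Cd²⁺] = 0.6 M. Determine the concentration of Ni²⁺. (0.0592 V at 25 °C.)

From the Nernst equation, log Q = n(E° − E)/0.0592 = 2(0.14 − 0.054)/0.0592 = 2.905, so Q = 804.
With Q = [Cd²⁺]/[Ni²⁺] and the known concentrations, [Ni²⁺] in the denominator gives [Ni²⁺] = 7.5 × 10^-4 M.

7.5 × 10^-4 M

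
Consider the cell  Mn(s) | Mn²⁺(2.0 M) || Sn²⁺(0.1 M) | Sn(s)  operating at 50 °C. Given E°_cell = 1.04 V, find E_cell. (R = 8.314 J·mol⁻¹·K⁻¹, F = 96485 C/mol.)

0.998 V

Balancing electrons gives n = 2; the reaction quotient is Q = [Mn²⁺]/[Sn²⁺] = 20.0.
E = E° − (RT/nF) ln Q = 1.04 − (8.314×323)/(2×96485) × (2.996) = 1.040 − 0.042 = 0.998 V.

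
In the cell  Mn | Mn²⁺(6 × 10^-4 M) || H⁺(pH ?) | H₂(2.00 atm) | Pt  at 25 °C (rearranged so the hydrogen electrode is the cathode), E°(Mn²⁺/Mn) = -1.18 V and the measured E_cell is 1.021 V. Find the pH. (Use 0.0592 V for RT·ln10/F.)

pH = 4.15

E°_cell = 1.18 V and n = 2.
log Q = n(E° − E)/0.0592 = 2×(1.18 − 1.021)/0.0592 = 5.372.
With Q = [Mn²⁺]·P(H₂) / [H⁺]^2, solving for [H⁺] gives log[H⁺] = -4.146, so pH = 4.15.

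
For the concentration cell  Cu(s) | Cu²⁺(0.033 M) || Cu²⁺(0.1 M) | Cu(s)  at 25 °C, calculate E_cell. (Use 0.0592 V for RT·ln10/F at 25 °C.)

0.014 V

Both half-cells are Cu²⁺/Cu, so E°_cell = 0. The concentrated side is the cathode; the cell reaction moves Cu²⁺ from high to low concentration with n = 2.
Q = [Cu²⁺]_dilute/[Cu²⁺]_conc = 0.033/0.1 = 0.330.
E = 0 − (0.0592/2) log Q = −(0.0592/2)(-0.481) = 0.0142 V.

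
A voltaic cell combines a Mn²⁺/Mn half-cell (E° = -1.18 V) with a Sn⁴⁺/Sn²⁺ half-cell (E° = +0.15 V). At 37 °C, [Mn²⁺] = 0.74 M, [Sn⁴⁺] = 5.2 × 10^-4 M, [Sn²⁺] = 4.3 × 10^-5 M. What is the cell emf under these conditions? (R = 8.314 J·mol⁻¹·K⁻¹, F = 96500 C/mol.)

1.37 V

The Sn⁴⁺/Sn²⁺ couple has the higher reduction potential and acts as the cathode, so E°_cell = +0.15 − (-1.18) = 1.33 V.
Balancing electrons gives n = 2; the reaction quotient is Q = [Mn²⁺]·[Sn²⁺]/[Sn⁴⁺] = 0.0612.
E = E° − (RT/nF) ln Q = 1.33 − (8.314×310)/(2×96500) × (-2.794) = 1.330 + 0.037 = 1.367 V.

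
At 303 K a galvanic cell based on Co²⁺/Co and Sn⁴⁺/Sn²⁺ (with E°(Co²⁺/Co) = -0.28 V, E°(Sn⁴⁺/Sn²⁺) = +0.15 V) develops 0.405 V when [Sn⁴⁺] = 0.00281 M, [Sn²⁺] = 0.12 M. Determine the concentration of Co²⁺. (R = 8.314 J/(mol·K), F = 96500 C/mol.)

From the Nernst equation, ln Q = nF(E° − E)/RT = 2×96500×(0.43 − 0.405)/(8.314×303) = 1.915, so Q = 6.79.
With Q = [Co²⁺]·[Sn²⁺]/[Sn⁴⁺] and the known concentrations, [Co²⁺] in the numerator gives [Co²⁺] = 0.16 M.

0.16 M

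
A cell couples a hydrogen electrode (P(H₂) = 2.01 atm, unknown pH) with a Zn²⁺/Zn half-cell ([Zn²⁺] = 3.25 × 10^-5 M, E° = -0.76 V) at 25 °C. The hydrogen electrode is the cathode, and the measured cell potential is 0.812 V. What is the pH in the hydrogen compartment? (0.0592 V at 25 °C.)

E°_cell = 0.76 V and n = 2.
log Q = n(E° − E)/0.0592 = 2×(0.76 − 0.812)/0.0592 = -1.757.
With Q = [Zn²⁺]·P(H₂) / [H⁺]^2, solving for [H⁺] gives log[H⁺] = -1.214, so pH = 1.21.

pH = 1.21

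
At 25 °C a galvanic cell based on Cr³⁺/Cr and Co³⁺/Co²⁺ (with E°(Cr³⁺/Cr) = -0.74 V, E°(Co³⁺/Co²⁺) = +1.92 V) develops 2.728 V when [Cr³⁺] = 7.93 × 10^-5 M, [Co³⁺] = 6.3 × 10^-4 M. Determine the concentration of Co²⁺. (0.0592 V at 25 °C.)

From the Nernst equation, log Q = n(E° − E)/0.0592 = 3(2.66 − 2.728)/0.0592 = -3.446, so Q = 3.58 × 10^-4.
With Q = [Cr³⁺]·[Co²⁺]^3/[Co³⁺]^3 and the known concentrations, [Co²⁺]^3 in the numerator gives [Co²⁺] = 0.001 M.

0.001 M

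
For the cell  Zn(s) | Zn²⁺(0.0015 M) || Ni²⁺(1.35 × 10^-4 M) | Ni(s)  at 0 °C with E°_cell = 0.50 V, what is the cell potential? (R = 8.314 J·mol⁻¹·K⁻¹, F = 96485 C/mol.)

0.472 V

Balancing electrons gives n = 2; the reaction quotient is Q = [Zn²⁺]/[Ni²⁺] = 11.1.
E = E° − (RT/nF) ln Q = 0.50 − (8.314×273)/(2×96485) × (2.408) = 0.500 − 0.028 = 0.472 V.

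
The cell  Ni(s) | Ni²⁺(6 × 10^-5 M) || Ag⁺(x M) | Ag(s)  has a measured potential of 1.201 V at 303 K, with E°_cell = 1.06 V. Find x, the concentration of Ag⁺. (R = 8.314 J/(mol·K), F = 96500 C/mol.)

From the Nernst equation, ln Q = nF(E° − E)/RT = 2×96500×(1.06 − 1.201)/(8.314×303) = -10.802, so Q = 2.03 × 10^-5.
With Q = [Ni²⁺]/[Ag⁺]^2 and the known concentrations, [Ag⁺]^2 in the denominator gives [Ag⁺] = 1.7 M.

1.7 M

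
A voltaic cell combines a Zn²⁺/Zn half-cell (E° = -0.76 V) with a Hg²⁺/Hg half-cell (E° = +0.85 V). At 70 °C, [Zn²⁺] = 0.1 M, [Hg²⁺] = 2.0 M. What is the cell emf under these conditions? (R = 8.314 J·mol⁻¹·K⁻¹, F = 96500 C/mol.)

The Hg²⁺/Hg couple has the higher reduction potential and acts as the cathode, so E°_cell = +0.85 − (-0.76) = 1.61 V.
Balancing electrons gives n = 2; the reaction quotient is Q = [Zn²⁺]/[Hg²⁺] = 0.0500.
E = E° − (RT/nF) ln Q = 1.61 − (8.314×343)/(2×96500) × (-2.996) = 1.610 + 0.044 = 1.654 V.

1.65 V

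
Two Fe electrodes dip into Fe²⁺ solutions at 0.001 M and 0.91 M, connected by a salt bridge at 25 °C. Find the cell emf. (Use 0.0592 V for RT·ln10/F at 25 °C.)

Both half-cells are Fe²⁺/Fe, so E°_cell = 0. The concentrated side is the cathode; the cell reaction moves Fe²⁺ from high to low concentration with n = 2.
Q = [Fe²⁺]_dilute/[Fe²⁺]_conc = 0.001/0.91 = 0.00110.
E = 0 − (0.0592/2) log Q = −(0.0592/2)(-2.959) = 0.0876 V.

0.088 V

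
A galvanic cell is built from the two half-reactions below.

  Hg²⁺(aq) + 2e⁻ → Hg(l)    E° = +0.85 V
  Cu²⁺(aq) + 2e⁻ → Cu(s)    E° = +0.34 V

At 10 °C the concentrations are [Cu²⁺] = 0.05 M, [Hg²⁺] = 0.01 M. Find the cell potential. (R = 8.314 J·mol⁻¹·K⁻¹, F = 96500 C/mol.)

The Hg²⁺/Hg couple has the higher reduction potential and acts as the cathode, so E°_cell = +0.85 − (+0.34) = 0.51 V.
Balancing electrons gives n = 2; the reaction quotient is Q = [Cu²⁺]/[Hg²⁺] = 5.00.
E = E° − (RT/nF) ln Q = 0.51 − (8.314×283)/(2×96500) × (1.609) = 0.510 − 0.020 = 0.490 V.

0.490 V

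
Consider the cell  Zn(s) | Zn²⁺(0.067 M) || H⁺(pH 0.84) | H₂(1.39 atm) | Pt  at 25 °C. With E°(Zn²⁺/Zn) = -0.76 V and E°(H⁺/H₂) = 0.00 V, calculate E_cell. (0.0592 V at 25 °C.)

0.74 V

The hydrogen couple is the cathode, so E°_cell = 0.76 V; n = 2.
[H⁺] = 10^(−0.84) = 0.14 M, and Q = [Zn²⁺]·P(H₂) / [H⁺]^2 = 4.46.
E = E° − (0.0592/2) log Q = 0.76 − (0.0592/2)(0.649) = 0.741 V.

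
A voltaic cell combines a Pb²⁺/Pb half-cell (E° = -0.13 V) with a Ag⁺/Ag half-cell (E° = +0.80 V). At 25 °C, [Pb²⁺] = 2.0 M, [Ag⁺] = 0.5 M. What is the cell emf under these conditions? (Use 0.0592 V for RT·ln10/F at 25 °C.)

The Ag⁺/Ag couple has the higher reduction potential and acts as the cathode, so E°_cell = +0.80 − (-0.13) = 0.93 V.
Balancing electrons gives n = 2; the reaction quotient is Q = [Pb²⁺]/[Ag⁺]^2 = 8.00.
At 25 °C, E = E° − (0.0592/n) log Q = 0.93 − (0.0592/2)(0.903) = 0.930 − 0.027 = 0.903 V.

0.903 V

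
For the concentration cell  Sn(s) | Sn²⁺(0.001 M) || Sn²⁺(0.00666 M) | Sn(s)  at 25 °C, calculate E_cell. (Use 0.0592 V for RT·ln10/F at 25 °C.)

0.024 V

Both half-cells are Sn²⁺/Sn, so E°_cell = 0. The concentrated side is the cathode; the cell reaction moves Sn²⁺ from high to low concentration with n = 2.
Q = [Sn²⁺]_dilute/[Sn²⁺]_conc = 0.001/0.00666 = 0.150.
E = 0 − (0.0592/2) log Q = −(0.0592/2)(-0.823) = 0.0244 V.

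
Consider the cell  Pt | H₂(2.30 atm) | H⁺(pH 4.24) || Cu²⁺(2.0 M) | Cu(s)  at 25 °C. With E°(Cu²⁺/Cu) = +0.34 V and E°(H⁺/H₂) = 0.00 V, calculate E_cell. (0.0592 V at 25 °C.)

0.61 V

The Cu²⁺/Cu couple is the cathode, so E°_cell = 0.34 V; n = 2.
[H⁺] = 10^(−4.24) = 5.8 × 10^-5 M, and Q = [H⁺]^2 / ([Cu²⁺]·P(H₂)) = 7.2 × 10^-10.
E = E° − (0.0592/2) log Q = 0.34 − (0.0592/2)(-9.143) = 0.611 V.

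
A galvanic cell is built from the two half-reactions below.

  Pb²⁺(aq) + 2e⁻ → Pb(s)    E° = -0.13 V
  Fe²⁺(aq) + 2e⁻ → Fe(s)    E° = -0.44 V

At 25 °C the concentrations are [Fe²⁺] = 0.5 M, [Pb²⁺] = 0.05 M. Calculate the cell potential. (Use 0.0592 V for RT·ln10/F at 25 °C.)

The Pb²⁺/Pb couple has the higher reduction potential and acts as the cathode, so E°_cell = -0.13 − (-0.44) = 0.31 V.
Balancing electrons gives n = 2; the reaction quotient is Q = [Fe²⁺]/[Pb²⁺] = 10.0.
At 25 °C, E = E° − (0.0592/n) log Q = 0.31 − (0.0592/2)(1.000) = 0.310 − 0.030 = 0.280 V.

0.280 V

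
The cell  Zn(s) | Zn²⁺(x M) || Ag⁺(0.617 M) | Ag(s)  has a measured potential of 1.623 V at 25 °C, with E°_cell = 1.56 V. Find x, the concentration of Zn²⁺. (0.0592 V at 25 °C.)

From the Nernst equation, log Q = n(E° − E)/0.0592 = 2(1.56 − 1.623)/0.0592 = -2.128, so Q = 0.00744.
With Q = [Zn²⁺]/[Ag⁺]^2 and the known concentrations, [Zn²⁺] in the numerator gives [Zn²⁺] = 0.0028 M.

0.0028 M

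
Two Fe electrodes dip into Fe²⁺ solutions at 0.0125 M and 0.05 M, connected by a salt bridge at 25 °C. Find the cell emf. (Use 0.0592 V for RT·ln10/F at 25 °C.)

0.018 V

Both half-cells are Fe²⁺/Fe, so E°_cell = 0. The concentrated side is the cathode; the cell reaction moves Fe²⁺ from high to low concentration with n = 2.
Q = [Fe²⁺]_dilute/[Fe²⁺]_conc = 0.0125/0.05 = 0.250.
E = 0 − (0.0592/2) log Q = −(0.0592/2)(-0.602) = 0.0178 V.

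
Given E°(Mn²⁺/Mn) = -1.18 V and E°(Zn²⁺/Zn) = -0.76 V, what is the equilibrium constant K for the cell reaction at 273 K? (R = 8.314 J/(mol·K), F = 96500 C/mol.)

E°_cell = -0.76 − (-1.18) = 0.42 V, with n = 2 electrons transferred.
At equilibrium E = 0, so the Nernst equation gives ln K = nFE°/RT = (2)(96500)(0.42)/((8.314)(273)) = 35.71.
K = e^35.71 = 3.2 × 10^15.

3.2 × 10^15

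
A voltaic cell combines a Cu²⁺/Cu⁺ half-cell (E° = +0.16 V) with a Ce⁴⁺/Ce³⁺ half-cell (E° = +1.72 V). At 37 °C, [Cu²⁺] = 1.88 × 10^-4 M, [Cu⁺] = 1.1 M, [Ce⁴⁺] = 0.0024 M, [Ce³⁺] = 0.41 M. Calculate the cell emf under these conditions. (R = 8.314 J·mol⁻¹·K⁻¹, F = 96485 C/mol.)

1.65 V

The Ce⁴⁺/Ce³⁺ couple has the higher reduction potential and acts as the cathode, so E°_cell = +1.72 − (+0.16) = 1.56 V.
Balancing electrons gives n = 1; the reaction quotient is Q = [Cu²⁺]·[Ce³⁺]/([Cu⁺]·[Ce⁴⁺]) = 0.0292.
E = E° − (RT/nF) ln Q = 1.56 − (8.314×310)/(1×96485) × (-3.534) = 1.560 + 0.094 = 1.654 V.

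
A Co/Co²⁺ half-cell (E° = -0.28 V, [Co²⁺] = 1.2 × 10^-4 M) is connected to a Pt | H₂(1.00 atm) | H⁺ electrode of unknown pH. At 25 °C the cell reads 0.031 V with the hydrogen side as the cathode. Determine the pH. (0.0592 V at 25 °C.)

E°_cell = 0.28 V and n = 2.
log Q = n(E° − E)/0.0592 = 2×(0.28 − 0.031)/0.0592 = 8.412.
With Q = [Co²⁺]·P(H₂) / [H⁺]^2, solving for [H⁺] gives log[H⁺] = -6.166, so pH = 6.17.

pH = 6.17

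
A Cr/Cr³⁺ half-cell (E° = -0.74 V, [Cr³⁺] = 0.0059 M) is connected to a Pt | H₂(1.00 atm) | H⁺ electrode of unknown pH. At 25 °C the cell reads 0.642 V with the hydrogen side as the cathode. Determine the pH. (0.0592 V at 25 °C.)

E°_cell = 0.74 V and n = 6.
log Q = n(E° − E)/0.0592 = 6×(0.74 − 0.642)/0.0592 = 9.932.
With Q = [Cr³⁺]^2·P(H₂)^3 / [H⁺]^6, solving for [H⁺] gives log[H⁺] = -2.398, so pH = 2.40.

pH = 2.40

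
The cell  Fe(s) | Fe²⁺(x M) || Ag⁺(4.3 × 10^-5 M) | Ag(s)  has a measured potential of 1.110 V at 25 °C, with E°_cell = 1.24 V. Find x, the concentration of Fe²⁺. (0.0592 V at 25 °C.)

4.6 × 10^-5 M

From the Nernst equation, log Q = n(E° − E)/0.0592 = 2(1.24 − 1.110)/0.0592 = 4.392, so Q = 2.47 × 10^4.
With Q = [Fe²⁺]/[Ag⁺]^2 and the known concentrations, [Fe²⁺] in the numerator gives [Fe²⁺] = 4.6 × 10^-5 M.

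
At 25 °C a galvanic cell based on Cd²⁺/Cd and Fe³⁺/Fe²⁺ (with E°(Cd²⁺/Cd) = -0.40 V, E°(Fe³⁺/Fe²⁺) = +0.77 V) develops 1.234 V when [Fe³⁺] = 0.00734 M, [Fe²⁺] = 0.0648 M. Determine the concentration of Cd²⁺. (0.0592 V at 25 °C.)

From the Nernst equation, log Q = n(E° − E)/0.0592 = 2(1.17 − 1.234)/0.0592 = -2.162, so Q = 0.00688.
With Q = [Cd²⁺]·[Fe²⁺]^2/[Fe³⁺]^2 and the known concentrations, [Cd²⁺] in the numerator gives [Cd²⁺] = 8.8 × 10^-5 M.

8.8 × 10^-5 M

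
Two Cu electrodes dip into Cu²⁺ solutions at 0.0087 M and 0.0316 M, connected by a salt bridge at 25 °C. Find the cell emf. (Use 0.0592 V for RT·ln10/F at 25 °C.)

Both half-cells are Cu²⁺/Cu, so E°_cell = 0. The concentrated side is the cathode; the cell reaction moves Cu²⁺ from high to low concentration with n = 2.
Q = [Cu²⁺]_dilute/[Cu²⁺]_conc = 0.0087/0.0316 = 0.275.
E = 0 − (0.0592/2) log Q = −(0.0592/2)(-0.560) = 0.0166 V.

0.017 V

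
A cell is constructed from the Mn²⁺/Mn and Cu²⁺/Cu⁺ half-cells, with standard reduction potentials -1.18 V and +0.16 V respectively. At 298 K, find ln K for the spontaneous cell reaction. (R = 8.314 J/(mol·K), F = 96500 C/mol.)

E°_cell = +0.16 − (-1.18) = 1.34 V, with n = 2 electrons transferred.
At equilibrium E = 0, so the Nernst equation gives ln K = nFE°/RT = (2)(96500)(1.34)/((8.314)(298)) = 104.38.

ln K = 104.4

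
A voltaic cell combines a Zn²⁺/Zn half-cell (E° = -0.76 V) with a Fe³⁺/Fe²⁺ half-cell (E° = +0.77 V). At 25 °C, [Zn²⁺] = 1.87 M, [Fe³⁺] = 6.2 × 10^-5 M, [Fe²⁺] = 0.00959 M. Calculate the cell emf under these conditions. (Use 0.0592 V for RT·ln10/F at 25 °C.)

The Fe³⁺/Fe²⁺ couple has the higher reduction potential and acts as the cathode, so E°_cell = +0.77 − (-0.76) = 1.53 V.
Balancing electrons gives n = 2; the reaction quotient is Q = [Zn²⁺]·[Fe²⁺]^2/[Fe³⁺]^2 = 4.47 × 10^4.
At 25 °C, E = E° − (0.0592/n) log Q = 1.53 − (0.0592/2)(4.651) = 1.530 − 0.138 = 1.392 V.

1.39 V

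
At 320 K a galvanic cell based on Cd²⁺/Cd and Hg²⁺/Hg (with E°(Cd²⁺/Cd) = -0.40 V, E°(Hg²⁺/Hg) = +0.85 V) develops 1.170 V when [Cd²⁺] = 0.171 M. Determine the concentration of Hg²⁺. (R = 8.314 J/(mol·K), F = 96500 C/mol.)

From the Nernst equation, ln Q = nF(E° − E)/RT = 2×96500×(1.25 − 1.170)/(8.314×320) = 5.803, so Q = 331.
With Q = [Cd²⁺]/[Hg²⁺] and the known concentrations, [Hg²⁺] in the denominator gives [Hg²⁺] = 5.2 × 10^-4 M.

5.2 × 10^-4 M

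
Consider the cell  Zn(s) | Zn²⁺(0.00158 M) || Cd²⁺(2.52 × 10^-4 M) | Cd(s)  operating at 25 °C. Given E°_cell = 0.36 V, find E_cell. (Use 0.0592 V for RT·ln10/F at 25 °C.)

Balancing electrons gives n = 2; the reaction quotient is Q = [Zn²⁺]/[Cd²⁺] = 6.27.
At 25 °C, E = E° − (0.0592/n) log Q = 0.36 − (0.0592/2)(0.797) = 0.360 − 0.024 = 0.336 V.

0.336 V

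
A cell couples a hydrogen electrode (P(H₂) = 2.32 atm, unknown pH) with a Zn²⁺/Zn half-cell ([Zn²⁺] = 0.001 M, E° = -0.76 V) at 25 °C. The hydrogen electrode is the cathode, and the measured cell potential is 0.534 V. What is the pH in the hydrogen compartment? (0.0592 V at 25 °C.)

E°_cell = 0.76 V and n = 2.
log Q = n(E° − E)/0.0592 = 2×(0.76 − 0.534)/0.0592 = 7.635.
With Q = [Zn²⁺]·P(H₂) / [H⁺]^2, solving for [H⁺] gives log[H⁺] = -5.135, so pH = 5.13.

pH = 5.13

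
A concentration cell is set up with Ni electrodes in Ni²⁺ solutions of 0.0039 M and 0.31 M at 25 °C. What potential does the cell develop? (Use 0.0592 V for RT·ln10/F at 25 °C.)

0.056 V

Both half-cells are Ni²⁺/Ni, so E°_cell = 0. The concentrated side is the cathode; the cell reaction moves Ni²⁺ from high to low concentration with n = 2.
Q = [Ni²⁺]_dilute/[Ni²⁺]_conc = 0.0039/0.31 = 0.0126.
E = 0 − (0.0592/2) log Q = −(0.0592/2)(-1.900) = 0.0562 V.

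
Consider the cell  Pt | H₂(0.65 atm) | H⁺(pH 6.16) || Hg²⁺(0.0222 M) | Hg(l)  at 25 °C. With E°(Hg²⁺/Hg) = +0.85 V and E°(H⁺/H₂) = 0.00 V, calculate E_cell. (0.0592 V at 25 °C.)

The Hg²⁺/Hg couple is the cathode, so E°_cell = 0.85 V; n = 2.
[H⁺] = 10^(−6.16) = 6.9 × 10^-7 M, and Q = [H⁺]^2 / ([Hg²⁺]·P(H₂)) = 3.32 × 10^-11.
E = E° − (0.0592/2) log Q = 0.85 − (0.0592/2)(-10.479) = 1.160 V.

1.16 V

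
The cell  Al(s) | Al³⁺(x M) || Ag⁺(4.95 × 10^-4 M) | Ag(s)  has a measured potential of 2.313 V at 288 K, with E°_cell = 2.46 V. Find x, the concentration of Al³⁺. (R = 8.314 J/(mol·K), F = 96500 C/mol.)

0.0063 M

From the Nernst equation, ln Q = nF(E° − E)/RT = 3×96500×(2.46 − 2.313)/(8.314×288) = 17.773, so Q = 5.23 × 10^7.
With Q = [Al³⁺]/[Ag⁺]^3 and the known concentrations, [Al³⁺] in the numerator gives [Al³⁺] = 0.0063 M.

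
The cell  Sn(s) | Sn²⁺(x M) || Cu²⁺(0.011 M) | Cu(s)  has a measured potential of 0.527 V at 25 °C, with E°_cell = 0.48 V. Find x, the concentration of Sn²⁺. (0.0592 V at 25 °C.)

2.8 × 10^-4 M

From the Nernst equation, log Q = n(E° − E)/0.0592 = 2(0.48 − 0.527)/0.0592 = -1.588, so Q = 0.0258.
With Q = [Sn²⁺]/[Cu²⁺] and the known concentrations, [Sn²⁺] in the numerator gives [Sn²⁺] = 2.8 × 10^-4 M.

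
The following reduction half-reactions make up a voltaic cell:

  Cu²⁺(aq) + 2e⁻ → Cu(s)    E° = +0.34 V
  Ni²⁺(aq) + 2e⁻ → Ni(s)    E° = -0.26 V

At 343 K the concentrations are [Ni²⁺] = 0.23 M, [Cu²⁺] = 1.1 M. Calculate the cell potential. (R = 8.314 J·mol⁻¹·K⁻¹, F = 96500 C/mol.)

0.623 V

The Cu²⁺/Cu couple has the higher reduction potential and acts as the cathode, so E°_cell = +0.34 − (-0.26) = 0.60 V.
Balancing electrons gives n = 2; the reaction quotient is Q = [Ni²⁺]/[Cu²⁺] = 0.209.
E = E° − (RT/nF) ln Q = 0.60 − (8.314×343)/(2×96500) × (-1.565) = 0.600 + 0.023 = 0.623 V.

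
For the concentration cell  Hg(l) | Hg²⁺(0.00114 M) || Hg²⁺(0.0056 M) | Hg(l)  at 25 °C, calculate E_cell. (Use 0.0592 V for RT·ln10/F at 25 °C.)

0.020 V

Both half-cells are Hg²⁺/Hg, so E°_cell = 0. The concentrated side is the cathode; the cell reaction moves Hg²⁺ from high to low concentration with n = 2.
Q = [Hg²⁺]_dilute/[Hg²⁺]_conc = 0.00114/0.0056 = 0.204.
E = 0 − (0.0592/2) log Q = −(0.0592/2)(-0.691) = 0.0205 V.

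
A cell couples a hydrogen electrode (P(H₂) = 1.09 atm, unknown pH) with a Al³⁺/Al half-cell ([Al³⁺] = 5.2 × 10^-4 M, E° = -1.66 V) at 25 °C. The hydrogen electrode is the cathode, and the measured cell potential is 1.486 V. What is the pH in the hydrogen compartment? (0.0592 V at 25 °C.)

E°_cell = 1.66 V and n = 6.
log Q = n(E° − E)/0.0592 = 6×(1.66 − 1.486)/0.0592 = 17.635.
With Q = [Al³⁺]^2·P(H₂)^3 / [H⁺]^6, solving for [H⁺] gives log[H⁺] = -4.015, so pH = 4.02.

pH = 4.02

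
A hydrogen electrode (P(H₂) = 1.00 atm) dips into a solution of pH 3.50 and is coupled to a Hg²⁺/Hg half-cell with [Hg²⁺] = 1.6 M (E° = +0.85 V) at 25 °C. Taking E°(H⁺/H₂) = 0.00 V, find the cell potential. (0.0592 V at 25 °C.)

1.06 V

The Hg²⁺/Hg couple is the cathode, so E°_cell = 0.85 V; n = 2.
[H⁺] = 10^(−3.50) = 3.2 × 10^-4 M, and Q = [H⁺]^2 / ([Hg²⁺]·P(H₂)) = 6.25 × 10^-8.
E = E° − (0.0592/2) log Q = 0.85 − (0.0592/2)(-7.204) = 1.063 V.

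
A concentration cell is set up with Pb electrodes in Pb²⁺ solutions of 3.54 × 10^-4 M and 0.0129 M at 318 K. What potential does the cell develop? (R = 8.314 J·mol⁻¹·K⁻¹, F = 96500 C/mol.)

0.049 V

Both half-cells are Pb²⁺/Pb, so E°_cell = 0. The concentrated side is the cathode; the cell reaction moves Pb²⁺ from high to low concentration with n = 2.
Q = [Pb²⁺]_dilute/[Pb²⁺]_conc = 3.54 × 10^-4/0.0129 = 0.0274.
E = 0 − (RT/nF) ln Q = −((8.314×318)/(2×96500))(-3.596) = 0.0493 V.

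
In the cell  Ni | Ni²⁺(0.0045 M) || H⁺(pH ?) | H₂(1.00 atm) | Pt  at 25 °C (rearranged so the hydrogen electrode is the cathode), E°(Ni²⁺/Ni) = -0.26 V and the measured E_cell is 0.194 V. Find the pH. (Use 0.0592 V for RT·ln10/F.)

E°_cell = 0.26 V and n = 2.
log Q = n(E° − E)/0.0592 = 2×(0.26 − 0.194)/0.0592 = 2.230.
With Q = [Ni²⁺]·P(H₂) / [H⁺]^2, solving for [H⁺] gives log[H⁺] = -2.288, so pH = 2.29.

pH = 2.29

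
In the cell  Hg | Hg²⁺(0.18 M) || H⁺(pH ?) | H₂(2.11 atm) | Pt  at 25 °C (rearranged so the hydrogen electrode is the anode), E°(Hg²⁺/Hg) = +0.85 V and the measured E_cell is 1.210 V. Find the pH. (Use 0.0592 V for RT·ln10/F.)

E°_cell = 0.85 V and n = 2.
log Q = n(E° − E)/0.0592 = 2×(0.85 − 1.210)/0.0592 = -12.162.
With Q = [H⁺]^2 / ([Hg²⁺]·P(H₂)), solving for [H⁺] gives log[H⁺] = -6.291, so pH = 6.29.

pH = 6.29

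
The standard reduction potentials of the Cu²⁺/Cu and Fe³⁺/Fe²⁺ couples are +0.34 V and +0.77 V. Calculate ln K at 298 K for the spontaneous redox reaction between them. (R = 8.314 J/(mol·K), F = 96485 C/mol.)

ln K = 33.5

E°_cell = +0.77 − (+0.34) = 0.43 V, with n = 2 electrons transferred.
At equilibrium E = 0, so the Nernst equation gives ln K = nFE°/RT = (2)(96485)(0.43)/((8.314)(298)) = 33.49.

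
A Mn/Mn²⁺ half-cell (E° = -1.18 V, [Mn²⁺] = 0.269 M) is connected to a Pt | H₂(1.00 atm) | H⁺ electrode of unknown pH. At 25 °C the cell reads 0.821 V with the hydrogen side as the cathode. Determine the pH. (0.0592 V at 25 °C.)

pH = 6.35

E°_cell = 1.18 V and n = 2.
log Q = n(E° − E)/0.0592 = 2×(1.18 − 0.821)/0.0592 = 12.128.
With Q = [Mn²⁺]·P(H₂) / [H⁺]^2, solving for [H⁺] gives log[H⁺] = -6.349, so pH = 6.35.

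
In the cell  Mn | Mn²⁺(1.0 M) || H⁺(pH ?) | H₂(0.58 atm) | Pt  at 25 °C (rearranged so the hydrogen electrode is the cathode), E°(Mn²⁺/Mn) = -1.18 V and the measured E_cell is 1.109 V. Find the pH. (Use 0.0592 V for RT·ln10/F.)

E°_cell = 1.18 V and n = 2.
log Q = n(E° − E)/0.0592 = 2×(1.18 − 1.109)/0.0592 = 2.399.
With Q = [Mn²⁺]·P(H₂) / [H⁺]^2, solving for [H⁺] gives log[H⁺] = -1.318, so pH = 1.32.

pH = 1.32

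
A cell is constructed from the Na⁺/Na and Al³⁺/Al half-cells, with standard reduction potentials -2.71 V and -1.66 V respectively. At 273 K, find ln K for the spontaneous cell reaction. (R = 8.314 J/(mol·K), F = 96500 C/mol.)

E°_cell = -1.66 − (-2.71) = 1.05 V, with n = 3 electrons transferred.
At equilibrium E = 0, so the Nernst equation gives ln K = nFE°/RT = (3)(96500)(1.05)/((8.314)(273)) = 133.93.

ln K = 133.9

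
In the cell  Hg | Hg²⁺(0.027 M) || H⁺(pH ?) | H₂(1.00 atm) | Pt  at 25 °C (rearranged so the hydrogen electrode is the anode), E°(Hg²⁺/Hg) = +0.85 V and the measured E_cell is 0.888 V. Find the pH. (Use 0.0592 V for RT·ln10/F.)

pH = 1.43

E°_cell = 0.85 V and n = 2.
log Q = n(E° − E)/0.0592 = 2×(0.85 − 0.888)/0.0592 = -1.284.
With Q = [H⁺]^2 / ([Hg²⁺]·P(H₂)), solving for [H⁺] gives log[H⁺] = -1.426, so pH = 1.43.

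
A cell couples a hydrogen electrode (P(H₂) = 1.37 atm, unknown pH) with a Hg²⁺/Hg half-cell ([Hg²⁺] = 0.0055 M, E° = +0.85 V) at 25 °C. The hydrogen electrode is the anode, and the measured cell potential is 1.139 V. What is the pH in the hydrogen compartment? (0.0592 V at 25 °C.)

pH = 5.94

E°_cell = 0.85 V and n = 2.
log Q = n(E° − E)/0.0592 = 2×(0.85 − 1.139)/0.0592 = -9.764.
With Q = [H⁺]^2 / ([Hg²⁺]·P(H₂)), solving for [H⁺] gives log[H⁺] = -5.943, so pH = 5.94.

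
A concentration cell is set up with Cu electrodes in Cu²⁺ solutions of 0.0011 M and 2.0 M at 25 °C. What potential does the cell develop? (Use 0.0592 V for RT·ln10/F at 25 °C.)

Both half-cells are Cu²⁺/Cu, so E°_cell = 0. The concentrated side is the cathode; the cell reaction moves Cu²⁺ from high to low concentration with n = 2.
Q = [Cu²⁺]_dilute/[Cu²⁺]_conc = 0.0011/2.0 = 5.5 × 10^-4.
E = 0 − (0.0592/2) log Q = −(0.0592/2)(-3.260) = 0.0965 V.

0.096 V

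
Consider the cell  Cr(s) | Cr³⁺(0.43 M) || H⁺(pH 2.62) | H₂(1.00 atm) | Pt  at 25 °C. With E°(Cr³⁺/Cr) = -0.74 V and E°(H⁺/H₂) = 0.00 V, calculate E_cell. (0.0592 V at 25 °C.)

The hydrogen couple is the cathode, so E°_cell = 0.74 V; n = 6.
[H⁺] = 10^(−2.62) = 0.0024 M, and Q = [Cr³⁺]^2·P(H₂)^3 / [H⁺]^6 = 9.7 × 10^14.
E = E° − (0.0592/6) log Q = 0.74 − (0.0592/6)(14.987) = 0.592 V.

0.59 V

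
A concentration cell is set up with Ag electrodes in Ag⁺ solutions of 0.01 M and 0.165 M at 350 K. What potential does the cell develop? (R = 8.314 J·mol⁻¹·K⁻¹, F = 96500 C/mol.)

Both half-cells are Ag⁺/Ag, so E°_cell = 0. The concentrated side is the cathode; the cell reaction moves Ag⁺ from high to low concentration with n = 1.
Q = [Ag⁺]_dilute/[Ag⁺]_conc = 0.01/0.165 = 0.0606.
E = 0 − (RT/nF) ln Q = −((8.314×350)/(1×96500))(-2.803) = 0.0845 V.

0.085 V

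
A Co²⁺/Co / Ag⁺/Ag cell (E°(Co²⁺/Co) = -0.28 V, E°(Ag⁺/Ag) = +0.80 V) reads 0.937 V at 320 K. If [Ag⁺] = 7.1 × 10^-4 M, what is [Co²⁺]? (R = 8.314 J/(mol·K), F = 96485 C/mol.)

From the Nernst equation, ln Q = nF(E° − E)/RT = 2×96485×(1.08 − 0.937)/(8.314×320) = 10.372, so Q = 3.2 × 10^4.
With Q = [Co²⁺]/[Ag⁺]^2 and the known concentrations, [Co²⁺] in the numerator gives [Co²⁺] = 0.016 M.

0.016 M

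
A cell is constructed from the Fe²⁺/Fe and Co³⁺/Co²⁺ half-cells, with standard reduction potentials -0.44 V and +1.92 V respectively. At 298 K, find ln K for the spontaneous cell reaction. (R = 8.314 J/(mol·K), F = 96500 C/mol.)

ln K = 183.8

E°_cell = +1.92 − (-0.44) = 2.36 V, with n = 2 electrons transferred.
At equilibrium E = 0, so the Nernst equation gives ln K = nFE°/RT = (2)(96500)(2.36)/((8.314)(298)) = 183.84.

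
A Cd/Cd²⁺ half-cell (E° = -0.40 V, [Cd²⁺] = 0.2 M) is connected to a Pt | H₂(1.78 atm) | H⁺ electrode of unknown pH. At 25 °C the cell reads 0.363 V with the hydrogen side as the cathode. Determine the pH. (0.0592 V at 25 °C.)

E°_cell = 0.40 V and n = 2.
log Q = n(E° − E)/0.0592 = 2×(0.40 − 0.363)/0.0592 = 1.250.
With Q = [Cd²⁺]·P(H₂) / [H⁺]^2, solving for [H⁺] gives log[H⁺] = -0.849, so pH = 0.85.

pH = 0.85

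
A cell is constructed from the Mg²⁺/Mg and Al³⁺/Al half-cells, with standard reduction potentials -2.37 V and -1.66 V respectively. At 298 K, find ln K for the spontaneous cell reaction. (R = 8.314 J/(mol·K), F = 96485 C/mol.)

E°_cell = -1.66 − (-2.37) = 0.71 V, with n = 6 electrons transferred.
At equilibrium E = 0, so the Nernst equation gives ln K = nFE°/RT = (6)(96485)(0.71)/((8.314)(298)) = 165.90.

ln K = 165.9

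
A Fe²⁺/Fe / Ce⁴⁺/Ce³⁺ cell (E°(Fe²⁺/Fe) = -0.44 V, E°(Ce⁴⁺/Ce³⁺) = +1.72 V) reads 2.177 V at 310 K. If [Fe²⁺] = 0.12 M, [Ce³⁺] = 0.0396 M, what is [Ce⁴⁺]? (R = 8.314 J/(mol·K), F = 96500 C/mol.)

From the Nernst equation, ln Q = nF(E° − E)/RT = 2×96500×(2.16 − 2.177)/(8.314×310) = -1.273, so Q = 0.280.
With Q = [Fe²⁺]·[Ce³⁺]^2/[Ce⁴⁺]^2 and the known concentrations, [Ce⁴⁺]^2 in the denominator gives [Ce⁴⁺] = 0.026 M.

0.026 M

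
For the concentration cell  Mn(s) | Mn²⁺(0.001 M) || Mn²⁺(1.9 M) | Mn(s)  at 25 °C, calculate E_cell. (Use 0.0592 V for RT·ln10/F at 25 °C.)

0.097 V

Both half-cells are Mn²⁺/Mn, so E°_cell = 0. The concentrated side is the cathode; the cell reaction moves Mn²⁺ from high to low concentration with n = 2.
Q = [Mn²⁺]_dilute/[Mn²⁺]_conc = 0.001/1.9 = 5.26 × 10^-4.
E = 0 − (0.0592/2) log Q = −(0.0592/2)(-3.279) = 0.0971 V.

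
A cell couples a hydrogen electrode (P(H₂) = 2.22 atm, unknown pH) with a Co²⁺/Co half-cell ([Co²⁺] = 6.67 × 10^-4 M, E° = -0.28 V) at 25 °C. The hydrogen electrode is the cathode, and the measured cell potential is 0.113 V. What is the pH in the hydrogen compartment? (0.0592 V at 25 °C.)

E°_cell = 0.28 V and n = 2.
log Q = n(E° − E)/0.0592 = 2×(0.28 − 0.113)/0.0592 = 5.642.
With Q = [Co²⁺]·P(H₂) / [H⁺]^2, solving for [H⁺] gives log[H⁺] = -4.236, so pH = 4.24.

pH = 4.24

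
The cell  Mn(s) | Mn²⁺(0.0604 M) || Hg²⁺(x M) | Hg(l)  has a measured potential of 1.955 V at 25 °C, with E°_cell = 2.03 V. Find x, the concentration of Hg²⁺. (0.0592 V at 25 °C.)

1.8 × 10^-4 M

From the Nernst equation, log Q = n(E° − E)/0.0592 = 2(2.03 − 1.955)/0.0592 = 2.534, so Q = 342.
With Q = [Mn²⁺]/[Hg²⁺] and the known concentrations, [Hg²⁺] in the denominator gives [Hg²⁺] = 1.8 × 10^-4 M.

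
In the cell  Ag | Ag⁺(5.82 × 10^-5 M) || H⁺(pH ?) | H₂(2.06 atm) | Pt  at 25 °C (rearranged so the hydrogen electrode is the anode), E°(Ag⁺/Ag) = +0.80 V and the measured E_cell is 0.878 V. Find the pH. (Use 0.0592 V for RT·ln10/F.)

pH = 5.40

E°_cell = 0.80 V and n = 2.
log Q = n(E° − E)/0.0592 = 2×(0.80 − 0.878)/0.0592 = -2.635.
With Q = [H⁺]^2 / ([Ag⁺]^2·P(H₂)), solving for [H⁺] gives log[H⁺] = -5.396, so pH = 5.40.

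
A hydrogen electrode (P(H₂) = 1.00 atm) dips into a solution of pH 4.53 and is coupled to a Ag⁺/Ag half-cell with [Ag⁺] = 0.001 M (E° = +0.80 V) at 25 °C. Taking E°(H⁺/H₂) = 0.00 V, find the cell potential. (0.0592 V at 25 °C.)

The Ag⁺/Ag couple is the cathode, so E°_cell = 0.80 V; n = 2.
[H⁺] = 10^(−4.53) = 3 × 10^-5 M, and Q = [H⁺]^2 / ([Ag⁺]^2·P(H₂)) = 8.71 × 10^-4.
E = E° − (0.0592/2) log Q = 0.80 − (0.0592/2)(-3.060) = 0.891 V.

0.89 V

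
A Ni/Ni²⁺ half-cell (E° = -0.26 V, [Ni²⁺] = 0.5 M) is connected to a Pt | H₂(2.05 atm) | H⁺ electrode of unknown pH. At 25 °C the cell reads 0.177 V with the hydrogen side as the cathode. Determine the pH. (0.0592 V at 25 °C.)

E°_cell = 0.26 V and n = 2.
log Q = n(E° − E)/0.0592 = 2×(0.26 − 0.177)/0.0592 = 2.804.
With Q = [Ni²⁺]·P(H₂) / [H⁺]^2, solving for [H⁺] gives log[H⁺] = -1.397, so pH = 1.40.

pH = 1.40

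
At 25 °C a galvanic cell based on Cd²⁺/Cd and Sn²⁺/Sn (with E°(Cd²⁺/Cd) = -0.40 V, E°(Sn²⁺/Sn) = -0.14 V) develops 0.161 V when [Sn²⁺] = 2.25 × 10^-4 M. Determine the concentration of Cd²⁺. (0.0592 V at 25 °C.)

From the Nernst equation, log Q = n(E° − E)/0.0592 = 2(0.26 − 0.161)/0.0592 = 3.345, so Q = 2210.
With Q = [Cd²⁺]/[Sn²⁺] and the known concentrations, [Cd²⁺] in the numerator gives [Cd²⁺] = 0.5 M.

0.5 M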